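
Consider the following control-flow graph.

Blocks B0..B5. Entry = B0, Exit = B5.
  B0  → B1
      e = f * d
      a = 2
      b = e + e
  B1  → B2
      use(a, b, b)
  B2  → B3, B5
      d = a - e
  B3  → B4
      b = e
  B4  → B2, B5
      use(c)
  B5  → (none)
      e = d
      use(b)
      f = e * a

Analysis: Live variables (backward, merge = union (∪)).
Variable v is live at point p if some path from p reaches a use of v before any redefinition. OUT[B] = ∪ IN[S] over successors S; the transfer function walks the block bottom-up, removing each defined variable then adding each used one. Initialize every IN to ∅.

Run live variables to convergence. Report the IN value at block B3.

Fixpoint table:
  B0: | IN={c, d, f} | OUT={a, b, c, e}
  B1: | IN={a, b, c, e} | OUT={a, b, c, e}
  B2: | IN={a, b, c, e} | OUT={a, b, c, d, e}
  B3: | IN={a, c, d, e} | OUT={a, b, c, d, e}
  B4: | IN={a, b, c, d, e} | OUT={a, b, c, d, e}
  B5: | IN={a, b, d} | OUT={}

Merge at B3: OUT[B3] = IN[B4] = {a, b, c, d, e}
Applying B3's transfer function to that OUT value gives IN[B3] (row B3 above).

Answer: {a, c, d, e}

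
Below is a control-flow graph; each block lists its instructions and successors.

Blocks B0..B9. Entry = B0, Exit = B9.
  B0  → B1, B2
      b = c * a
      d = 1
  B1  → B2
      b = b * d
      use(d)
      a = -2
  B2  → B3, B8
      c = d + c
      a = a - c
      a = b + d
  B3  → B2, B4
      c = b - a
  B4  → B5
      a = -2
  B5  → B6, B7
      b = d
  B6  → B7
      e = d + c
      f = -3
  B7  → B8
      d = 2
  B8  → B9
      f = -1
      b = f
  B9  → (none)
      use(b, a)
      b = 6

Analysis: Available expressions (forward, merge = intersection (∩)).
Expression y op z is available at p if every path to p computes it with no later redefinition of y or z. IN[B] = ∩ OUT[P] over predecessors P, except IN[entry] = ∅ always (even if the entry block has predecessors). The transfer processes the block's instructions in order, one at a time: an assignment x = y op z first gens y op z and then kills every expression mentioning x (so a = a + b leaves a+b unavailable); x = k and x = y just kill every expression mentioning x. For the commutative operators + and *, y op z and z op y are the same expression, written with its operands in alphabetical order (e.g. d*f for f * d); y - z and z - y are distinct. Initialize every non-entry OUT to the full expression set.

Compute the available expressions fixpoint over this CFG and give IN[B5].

Answer: {b+d}

Trace:
Converged values:
  B0:  IN={}  OUT={a*c}
  B1:  IN={a*c}  OUT={}
  B2:  IN={}  OUT={b+d}
  B3:  IN={b+d}  OUT={b+d, b-a}
  B4:  IN={b+d, b-a}  OUT={b+d}
  B5:  IN={b+d}  OUT={}
  B6:  IN={}  OUT={c+d}
  B7:  IN={}  OUT={}
  B8:  IN={}  OUT={}
  B9:  IN={}  OUT={}

Merge at B5: IN[B5] = OUT[B4] = {b+d}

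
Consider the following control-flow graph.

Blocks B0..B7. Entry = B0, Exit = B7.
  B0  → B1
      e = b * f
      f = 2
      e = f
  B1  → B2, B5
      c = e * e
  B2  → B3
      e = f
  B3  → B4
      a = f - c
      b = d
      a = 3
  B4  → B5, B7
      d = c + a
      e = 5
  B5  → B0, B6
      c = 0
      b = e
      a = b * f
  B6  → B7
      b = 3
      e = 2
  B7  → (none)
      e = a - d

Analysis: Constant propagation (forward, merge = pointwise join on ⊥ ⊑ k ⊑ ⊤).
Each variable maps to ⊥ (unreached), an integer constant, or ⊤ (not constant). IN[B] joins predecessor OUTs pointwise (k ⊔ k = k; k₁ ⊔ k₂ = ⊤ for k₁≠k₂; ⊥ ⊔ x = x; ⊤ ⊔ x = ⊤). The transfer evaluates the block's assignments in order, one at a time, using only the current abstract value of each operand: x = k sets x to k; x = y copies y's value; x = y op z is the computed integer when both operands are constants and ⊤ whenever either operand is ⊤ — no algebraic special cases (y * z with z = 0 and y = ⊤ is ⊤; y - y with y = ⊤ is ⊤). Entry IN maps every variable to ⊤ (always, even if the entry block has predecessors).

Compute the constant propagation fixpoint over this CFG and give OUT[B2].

Per-block solution:
  B0:   IN=(all ⊤)   OUT={e:2, f:2; rest ⊤}
  B1:   IN={e:2, f:2; rest ⊤}   OUT={c:4, e:2, f:2; rest ⊤}
  B2:   IN={c:4, e:2, f:2; rest ⊤}   OUT={c:4, e:2, f:2; rest ⊤}
  B3:   IN={c:4, e:2, f:2; rest ⊤}   OUT={a:3, c:4, e:2, f:2; rest ⊤}
  B4:   IN={a:3, c:4, e:2, f:2; rest ⊤}   OUT={a:3, c:4, d:7, e:5, f:2; rest ⊤}
  B5:   IN={c:4, f:2; rest ⊤}   OUT={c:0, f:2; rest ⊤}
  B6:   IN={c:0, f:2; rest ⊤}   OUT={b:3, c:0, e:2, f:2; rest ⊤}
  B7:   IN={f:2; rest ⊤}   OUT={f:2; rest ⊤}

Merge at B2: IN[B2] = OUT[B1] = {a: ⊤, b: ⊤, c: 4, d: ⊤, e: 2, f: 2}
Applying B2's transfer function to that IN value gives OUT[B2] (row B2 above).

Answer: {a: ⊤, b: ⊤, c: 4, d: ⊤, e: 2, f: 2}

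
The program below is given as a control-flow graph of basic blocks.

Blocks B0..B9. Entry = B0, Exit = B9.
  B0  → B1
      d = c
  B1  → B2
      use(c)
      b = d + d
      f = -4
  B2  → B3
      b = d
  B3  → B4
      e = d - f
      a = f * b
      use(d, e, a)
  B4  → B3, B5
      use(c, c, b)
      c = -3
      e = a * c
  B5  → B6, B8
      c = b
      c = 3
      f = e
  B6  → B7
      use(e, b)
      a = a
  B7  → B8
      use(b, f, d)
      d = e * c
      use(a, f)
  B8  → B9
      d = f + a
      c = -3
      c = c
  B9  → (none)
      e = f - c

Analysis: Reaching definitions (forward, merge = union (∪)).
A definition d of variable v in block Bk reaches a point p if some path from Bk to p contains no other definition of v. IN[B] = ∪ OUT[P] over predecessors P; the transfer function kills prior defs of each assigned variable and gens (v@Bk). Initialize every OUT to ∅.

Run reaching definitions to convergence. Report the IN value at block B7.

Answer: {a@B6, b@B2, c@B5, d@B0, e@B4, f@B5}

Derivation:
Per-block solution:
  B0:  IN={}  OUT={d@B0}
  B1:  IN={d@B0}  OUT={b@B1, d@B0, f@B1}
  B2:  IN={b@B1, d@B0, f@B1}  OUT={b@B2, d@B0, f@B1}
  B3:  IN={a@B3, b@B2, c@B4, d@B0, e@B4, f@B1}  OUT={a@B3, b@B2, c@B4, d@B0, e@B3, f@B1}
  B4:  IN={a@B3, b@B2, c@B4, d@B0, e@B3, f@B1}  OUT={a@B3, b@B2, c@B4, d@B0, e@B4, f@B1}
  B5:  IN={a@B3, b@B2, c@B4, d@B0, e@B4, f@B1}  OUT={a@B3, b@B2, c@B5, d@B0, e@B4, f@B5}
  B6:  IN={a@B3, b@B2, c@B5, d@B0, e@B4, f@B5}  OUT={a@B6, b@B2, c@B5, d@B0, e@B4, f@B5}
  B7:  IN={a@B6, b@B2, c@B5, d@B0, e@B4, f@B5}  OUT={a@B6, b@B2, c@B5, d@B7, e@B4, f@B5}
  B8:  IN={a@B3, a@B6, b@B2, c@B5, d@B0, d@B7, e@B4, f@B5}  OUT={a@B3, a@B6, b@B2, c@B8, d@B8, e@B4, f@B5}
  B9:  IN={a@B3, a@B6, b@B2, c@B8, d@B8, e@B4, f@B5}  OUT={a@B3, a@B6, b@B2, c@B8, d@B8, e@B9, f@B5}

Merge at B7: IN[B7] = OUT[B6] = {a@B6, b@B2, c@B5, d@B0, e@B4, f@B5}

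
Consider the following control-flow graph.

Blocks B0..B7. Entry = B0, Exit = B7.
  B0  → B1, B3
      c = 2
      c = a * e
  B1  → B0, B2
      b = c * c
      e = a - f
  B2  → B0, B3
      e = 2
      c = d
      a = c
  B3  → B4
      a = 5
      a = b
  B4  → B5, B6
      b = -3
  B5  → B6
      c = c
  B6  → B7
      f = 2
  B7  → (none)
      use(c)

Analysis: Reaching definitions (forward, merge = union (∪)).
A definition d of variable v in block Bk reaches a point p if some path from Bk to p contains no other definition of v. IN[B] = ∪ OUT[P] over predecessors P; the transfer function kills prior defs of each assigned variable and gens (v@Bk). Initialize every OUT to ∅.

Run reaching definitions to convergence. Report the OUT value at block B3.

Converged values:
  B0:  IN={a@B2, b@B1, c@B0, c@B2, e@B1, e@B2}  OUT={a@B2, b@B1, c@B0, e@B1, e@B2}
  B1:  IN={a@B2, b@B1, c@B0, e@B1, e@B2}  OUT={a@B2, b@B1, c@B0, e@B1}
  B2:  IN={a@B2, b@B1, c@B0, e@B1}  OUT={a@B2, b@B1, c@B2, e@B2}
  B3:  IN={a@B2, b@B1, c@B0, c@B2, e@B1, e@B2}  OUT={a@B3, b@B1, c@B0, c@B2, e@B1, e@B2}
  B4:  IN={a@B3, b@B1, c@B0, c@B2, e@B1, e@B2}  OUT={a@B3, b@B4, c@B0, c@B2, e@B1, e@B2}
  B5:  IN={a@B3, b@B4, c@B0, c@B2, e@B1, e@B2}  OUT={a@B3, b@B4, c@B5, e@B1, e@B2}
  B6:  IN={a@B3, b@B4, c@B0, c@B2, c@B5, e@B1, e@B2}  OUT={a@B3, b@B4, c@B0, c@B2, c@B5, e@B1, e@B2, f@B6}
  B7:  IN={a@B3, b@B4, c@B0, c@B2, c@B5, e@B1, e@B2, f@B6}  OUT={a@B3, b@B4, c@B0, c@B2, c@B5, e@B1, e@B2, f@B6}

Merge at B3: IN[B3] = OUT[B0] ⊔ OUT[B2] = {a@B2, b@B1, c@B0, c@B2, e@B1, e@B2}
Applying B3's transfer function to that IN value gives OUT[B3] (row B3 above).

Answer: {a@B3, b@B1, c@B0, c@B2, e@B1, e@B2}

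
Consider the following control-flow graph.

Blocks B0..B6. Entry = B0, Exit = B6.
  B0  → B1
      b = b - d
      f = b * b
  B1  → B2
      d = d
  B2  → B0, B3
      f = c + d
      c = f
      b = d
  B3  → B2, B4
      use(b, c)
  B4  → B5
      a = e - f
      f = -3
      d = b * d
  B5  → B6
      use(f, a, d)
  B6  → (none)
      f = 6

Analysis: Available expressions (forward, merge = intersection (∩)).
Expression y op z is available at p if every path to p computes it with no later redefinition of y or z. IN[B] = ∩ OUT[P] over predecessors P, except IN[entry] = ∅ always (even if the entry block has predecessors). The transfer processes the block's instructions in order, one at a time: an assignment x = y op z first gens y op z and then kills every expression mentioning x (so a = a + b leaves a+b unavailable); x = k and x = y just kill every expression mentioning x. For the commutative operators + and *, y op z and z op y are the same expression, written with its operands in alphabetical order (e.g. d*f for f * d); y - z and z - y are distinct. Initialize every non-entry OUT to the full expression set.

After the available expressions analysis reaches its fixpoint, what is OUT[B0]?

Answer: {b*b}

Derivation:
Per-block solution:
  B0: | IN={} | OUT={b*b}
  B1: | IN={b*b} | OUT={b*b}
  B2: | IN={} | OUT={}
  B3: | IN={} | OUT={}
  B4: | IN={} | OUT={}
  B5: | IN={} | OUT={}
  B6: | IN={} | OUT={}

Merge at B0 (entry node, so the boundary value {} is joined with the incoming edge(s)): IN[B0] = {} ∩ OUT[B2] = {}
Applying B0's transfer function to that IN value gives OUT[B0] (row B0 above).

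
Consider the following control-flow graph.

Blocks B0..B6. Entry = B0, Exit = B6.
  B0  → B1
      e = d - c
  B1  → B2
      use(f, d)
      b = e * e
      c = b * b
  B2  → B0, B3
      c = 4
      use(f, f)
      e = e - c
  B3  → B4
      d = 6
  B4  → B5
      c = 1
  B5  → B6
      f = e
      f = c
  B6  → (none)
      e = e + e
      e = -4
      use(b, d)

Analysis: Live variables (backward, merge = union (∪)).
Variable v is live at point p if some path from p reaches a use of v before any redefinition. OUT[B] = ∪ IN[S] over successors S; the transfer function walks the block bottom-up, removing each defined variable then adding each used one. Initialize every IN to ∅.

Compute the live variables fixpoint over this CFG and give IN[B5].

Answer: {b, c, d, e}

Working:
Fixpoint table:
  B0: | IN={c, d, f} | OUT={d, e, f}
  B1: | IN={d, e, f} | OUT={b, d, e, f}
  B2: | IN={b, d, e, f} | OUT={b, c, d, e, f}
  B3: | IN={b, e} | OUT={b, d, e}
  B4: | IN={b, d, e} | OUT={b, c, d, e}
  B5: | IN={b, c, d, e} | OUT={b, d, e}
  B6: | IN={b, d, e} | OUT={}

Merge at B5: OUT[B5] = IN[B6] = {b, d, e}
Applying B5's transfer function to that OUT value gives IN[B5] (row B5 above).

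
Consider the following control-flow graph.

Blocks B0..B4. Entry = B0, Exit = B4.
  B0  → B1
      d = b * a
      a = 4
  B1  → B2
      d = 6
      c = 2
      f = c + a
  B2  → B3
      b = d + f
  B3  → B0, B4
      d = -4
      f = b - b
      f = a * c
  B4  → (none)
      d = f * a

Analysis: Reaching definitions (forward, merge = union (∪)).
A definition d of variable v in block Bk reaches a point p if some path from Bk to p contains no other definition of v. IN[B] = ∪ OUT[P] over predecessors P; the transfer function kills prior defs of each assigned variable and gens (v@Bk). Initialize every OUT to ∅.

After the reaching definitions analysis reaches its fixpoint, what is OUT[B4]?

Answer: {a@B0, b@B2, c@B1, d@B4, f@B3}

Derivation:
Per-block solution:
  B0:   IN={a@B0, b@B2, c@B1, d@B3, f@B3}   OUT={a@B0, b@B2, c@B1, d@B0, f@B3}
  B1:   IN={a@B0, b@B2, c@B1, d@B0, f@B3}   OUT={a@B0, b@B2, c@B1, d@B1, f@B1}
  B2:   IN={a@B0, b@B2, c@B1, d@B1, f@B1}   OUT={a@B0, b@B2, c@B1, d@B1, f@B1}
  B3:   IN={a@B0, b@B2, c@B1, d@B1, f@B1}   OUT={a@B0, b@B2, c@B1, d@B3, f@B3}
  B4:   IN={a@B0, b@B2, c@B1, d@B3, f@B3}   OUT={a@B0, b@B2, c@B1, d@B4, f@B3}

Merge at B4: IN[B4] = OUT[B3] = {a@B0, b@B2, c@B1, d@B3, f@B3}
Applying B4's transfer function to that IN value gives OUT[B4] (row B4 above).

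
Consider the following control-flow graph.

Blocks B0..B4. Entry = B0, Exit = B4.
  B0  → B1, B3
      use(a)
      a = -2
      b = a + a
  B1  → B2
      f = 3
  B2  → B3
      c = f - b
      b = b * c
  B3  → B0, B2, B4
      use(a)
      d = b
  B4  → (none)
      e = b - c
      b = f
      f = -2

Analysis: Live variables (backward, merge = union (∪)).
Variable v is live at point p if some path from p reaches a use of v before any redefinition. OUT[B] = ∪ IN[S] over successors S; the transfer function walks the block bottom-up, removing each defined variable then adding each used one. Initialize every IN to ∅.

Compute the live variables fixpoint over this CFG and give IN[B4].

Answer: {b, c, f}

Trace:
Fixpoint table:
  B0:  IN={a, c, f}  OUT={a, b, c, f}
  B1:  IN={a, b}  OUT={a, b, f}
  B2:  IN={a, b, f}  OUT={a, b, c, f}
  B3:  IN={a, b, c, f}  OUT={a, b, c, f}
  B4:  IN={b, c, f}  OUT={}

B4 is the boundary node: OUT[B4] = {}
Applying B4's transfer function to that OUT value gives IN[B4] (row B4 above).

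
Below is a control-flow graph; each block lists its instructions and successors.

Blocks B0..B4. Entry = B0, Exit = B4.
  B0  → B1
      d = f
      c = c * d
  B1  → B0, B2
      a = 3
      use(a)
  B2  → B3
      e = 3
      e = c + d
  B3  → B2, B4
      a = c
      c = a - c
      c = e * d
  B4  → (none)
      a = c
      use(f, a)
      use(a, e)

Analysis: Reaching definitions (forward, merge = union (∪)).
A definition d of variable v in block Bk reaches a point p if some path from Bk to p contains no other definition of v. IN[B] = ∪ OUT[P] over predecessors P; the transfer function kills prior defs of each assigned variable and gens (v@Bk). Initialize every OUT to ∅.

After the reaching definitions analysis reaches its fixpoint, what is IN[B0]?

Per-block solution:
  B0:  IN={a@B1, c@B0, d@B0}  OUT={a@B1, c@B0, d@B0}
  B1:  IN={a@B1, c@B0, d@B0}  OUT={a@B1, c@B0, d@B0}
  B2:  IN={a@B1, a@B3, c@B0, c@B3, d@B0, e@B2}  OUT={a@B1, a@B3, c@B0, c@B3, d@B0, e@B2}
  B3:  IN={a@B1, a@B3, c@B0, c@B3, d@B0, e@B2}  OUT={a@B3, c@B3, d@B0, e@B2}
  B4:  IN={a@B3, c@B3, d@B0, e@B2}  OUT={a@B4, c@B3, d@B0, e@B2}

Merge at B0 (entry node, so the boundary value {} is joined with the incoming edge(s)): IN[B0] = {} ⊔ OUT[B1] = {a@B1, c@B0, d@B0}

Answer: {a@B1, c@B0, d@B0}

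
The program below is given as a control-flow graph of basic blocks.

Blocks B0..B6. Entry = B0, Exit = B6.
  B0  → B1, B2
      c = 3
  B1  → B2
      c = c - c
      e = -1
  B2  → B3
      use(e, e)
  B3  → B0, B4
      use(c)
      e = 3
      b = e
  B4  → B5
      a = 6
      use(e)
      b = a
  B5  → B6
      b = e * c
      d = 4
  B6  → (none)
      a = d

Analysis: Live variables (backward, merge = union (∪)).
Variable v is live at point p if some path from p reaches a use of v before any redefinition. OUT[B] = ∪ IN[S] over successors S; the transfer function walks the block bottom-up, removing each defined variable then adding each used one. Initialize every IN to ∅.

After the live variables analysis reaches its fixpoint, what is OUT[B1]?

Answer: {c, e}

Trace:
Fixpoint table:
  B0:   IN={e}   OUT={c, e}
  B1:   IN={c}   OUT={c, e}
  B2:   IN={c, e}   OUT={c}
  B3:   IN={c}   OUT={c, e}
  B4:   IN={c, e}   OUT={c, e}
  B5:   IN={c, e}   OUT={d}
  B6:   IN={d}   OUT={}

Merge at B1: OUT[B1] = IN[B2] = {c, e}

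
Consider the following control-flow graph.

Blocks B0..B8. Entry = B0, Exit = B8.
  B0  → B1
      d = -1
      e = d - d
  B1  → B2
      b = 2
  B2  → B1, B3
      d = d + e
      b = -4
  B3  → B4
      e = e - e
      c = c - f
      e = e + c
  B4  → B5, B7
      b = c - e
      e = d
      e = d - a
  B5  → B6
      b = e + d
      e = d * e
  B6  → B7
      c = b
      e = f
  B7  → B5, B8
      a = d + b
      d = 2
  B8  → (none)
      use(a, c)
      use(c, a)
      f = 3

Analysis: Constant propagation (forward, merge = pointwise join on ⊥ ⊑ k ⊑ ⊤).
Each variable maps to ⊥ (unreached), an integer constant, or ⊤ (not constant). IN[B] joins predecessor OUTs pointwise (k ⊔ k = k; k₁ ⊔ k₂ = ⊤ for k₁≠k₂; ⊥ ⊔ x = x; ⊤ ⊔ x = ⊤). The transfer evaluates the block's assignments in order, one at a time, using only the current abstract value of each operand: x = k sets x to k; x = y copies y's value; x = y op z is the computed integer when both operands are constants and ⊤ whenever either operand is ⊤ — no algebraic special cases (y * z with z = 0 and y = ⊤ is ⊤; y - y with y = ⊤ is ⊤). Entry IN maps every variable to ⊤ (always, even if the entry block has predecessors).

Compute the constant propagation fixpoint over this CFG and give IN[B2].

Converged values:
  B0: | IN=(all ⊤) | OUT={d:-1, e:0; rest ⊤}
  B1: | IN={d:-1, e:0; rest ⊤} | OUT={b:2, d:-1, e:0; rest ⊤}
  B2: | IN={b:2, d:-1, e:0; rest ⊤} | OUT={b:-4, d:-1, e:0; rest ⊤}
  B3: | IN={b:-4, d:-1, e:0; rest ⊤} | OUT={b:-4, d:-1; rest ⊤}
  B4: | IN={b:-4, d:-1; rest ⊤} | OUT={d:-1; rest ⊤}
  B5: | IN=(all ⊤) | OUT=(all ⊤)
  B6: | IN=(all ⊤) | OUT=(all ⊤)
  B7: | IN=(all ⊤) | OUT={d:2; rest ⊤}
  B8: | IN={d:2; rest ⊤} | OUT={d:2, f:3; rest ⊤}

Merge at B2: IN[B2] = OUT[B1] = {a: ⊤, b: 2, c: ⊤, d: -1, e: 0, f: ⊤}

Answer: {a: ⊤, b: 2, c: ⊤, d: -1, e: 0, f: ⊤}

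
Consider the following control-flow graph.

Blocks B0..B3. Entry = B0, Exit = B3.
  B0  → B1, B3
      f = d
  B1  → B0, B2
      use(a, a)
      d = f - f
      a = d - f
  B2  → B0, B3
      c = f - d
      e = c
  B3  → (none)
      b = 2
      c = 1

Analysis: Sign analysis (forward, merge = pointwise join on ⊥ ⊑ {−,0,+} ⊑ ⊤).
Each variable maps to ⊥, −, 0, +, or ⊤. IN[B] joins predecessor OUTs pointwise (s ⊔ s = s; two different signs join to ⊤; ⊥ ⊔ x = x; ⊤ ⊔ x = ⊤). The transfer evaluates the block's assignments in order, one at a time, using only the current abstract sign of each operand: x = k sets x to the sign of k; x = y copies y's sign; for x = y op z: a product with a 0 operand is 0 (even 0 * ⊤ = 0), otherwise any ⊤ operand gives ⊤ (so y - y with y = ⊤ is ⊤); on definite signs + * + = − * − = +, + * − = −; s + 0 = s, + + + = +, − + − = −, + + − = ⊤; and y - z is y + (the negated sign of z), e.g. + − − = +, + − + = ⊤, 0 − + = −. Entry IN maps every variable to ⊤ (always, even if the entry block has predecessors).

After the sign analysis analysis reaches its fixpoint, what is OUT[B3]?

Converged values:
  B0: | IN=(all ⊤) | OUT=(all ⊤)
  B1: | IN=(all ⊤) | OUT=(all ⊤)
  B2: | IN=(all ⊤) | OUT=(all ⊤)
  B3: | IN=(all ⊤) | OUT={b:+, c:+; rest ⊤}

Merge at B3: IN[B3] = OUT[B0] ⊔ OUT[B2] = {a: ⊤, b: ⊤, c: ⊤, d: ⊤, e: ⊤, f: ⊤}
Applying B3's transfer function to that IN value gives OUT[B3] (row B3 above).

Answer: {a: ⊤, b: +, c: +, d: ⊤, e: ⊤, f: ⊤}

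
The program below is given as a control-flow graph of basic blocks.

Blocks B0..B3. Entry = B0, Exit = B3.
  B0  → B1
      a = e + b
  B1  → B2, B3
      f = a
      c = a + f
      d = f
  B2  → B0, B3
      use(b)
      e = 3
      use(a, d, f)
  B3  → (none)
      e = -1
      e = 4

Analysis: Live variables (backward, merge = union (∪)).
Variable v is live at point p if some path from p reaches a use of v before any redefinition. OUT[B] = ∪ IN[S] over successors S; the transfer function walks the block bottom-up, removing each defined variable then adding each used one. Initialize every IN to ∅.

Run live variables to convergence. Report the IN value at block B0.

Per-block solution:
  B0: | IN={b, e} | OUT={a, b}
  B1: | IN={a, b} | OUT={a, b, d, f}
  B2: | IN={a, b, d, f} | OUT={b, e}
  B3: | IN={} | OUT={}

Merge at B0: OUT[B0] = IN[B1] = {a, b}
Applying B0's transfer function to that OUT value gives IN[B0] (row B0 above).

Answer: {b, e}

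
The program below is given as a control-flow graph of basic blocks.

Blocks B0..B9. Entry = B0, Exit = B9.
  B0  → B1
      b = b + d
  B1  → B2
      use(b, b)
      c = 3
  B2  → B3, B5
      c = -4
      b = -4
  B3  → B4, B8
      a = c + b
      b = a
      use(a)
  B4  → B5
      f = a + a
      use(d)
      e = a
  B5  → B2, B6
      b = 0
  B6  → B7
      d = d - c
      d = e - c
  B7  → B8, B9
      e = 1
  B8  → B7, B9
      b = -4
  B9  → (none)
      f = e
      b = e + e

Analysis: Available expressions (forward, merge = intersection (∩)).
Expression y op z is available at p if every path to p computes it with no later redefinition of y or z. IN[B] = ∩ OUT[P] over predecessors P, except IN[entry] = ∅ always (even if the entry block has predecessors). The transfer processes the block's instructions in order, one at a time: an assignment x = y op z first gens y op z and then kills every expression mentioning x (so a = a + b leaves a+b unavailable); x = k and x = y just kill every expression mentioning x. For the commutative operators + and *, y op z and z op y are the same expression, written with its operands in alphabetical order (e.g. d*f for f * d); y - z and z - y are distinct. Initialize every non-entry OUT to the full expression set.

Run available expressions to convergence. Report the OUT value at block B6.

Answer: {e-c}

Derivation:
Per-block solution:
  B0: | IN={} | OUT={}
  B1: | IN={} | OUT={}
  B2: | IN={} | OUT={}
  B3: | IN={} | OUT={}
  B4: | IN={} | OUT={a+a}
  B5: | IN={} | OUT={}
  B6: | IN={} | OUT={e-c}
  B7: | IN={} | OUT={}
  B8: | IN={} | OUT={}
  B9: | IN={} | OUT={e+e}

Merge at B6: IN[B6] = OUT[B5] = {}
Applying B6's transfer function to that IN value gives OUT[B6] (row B6 above).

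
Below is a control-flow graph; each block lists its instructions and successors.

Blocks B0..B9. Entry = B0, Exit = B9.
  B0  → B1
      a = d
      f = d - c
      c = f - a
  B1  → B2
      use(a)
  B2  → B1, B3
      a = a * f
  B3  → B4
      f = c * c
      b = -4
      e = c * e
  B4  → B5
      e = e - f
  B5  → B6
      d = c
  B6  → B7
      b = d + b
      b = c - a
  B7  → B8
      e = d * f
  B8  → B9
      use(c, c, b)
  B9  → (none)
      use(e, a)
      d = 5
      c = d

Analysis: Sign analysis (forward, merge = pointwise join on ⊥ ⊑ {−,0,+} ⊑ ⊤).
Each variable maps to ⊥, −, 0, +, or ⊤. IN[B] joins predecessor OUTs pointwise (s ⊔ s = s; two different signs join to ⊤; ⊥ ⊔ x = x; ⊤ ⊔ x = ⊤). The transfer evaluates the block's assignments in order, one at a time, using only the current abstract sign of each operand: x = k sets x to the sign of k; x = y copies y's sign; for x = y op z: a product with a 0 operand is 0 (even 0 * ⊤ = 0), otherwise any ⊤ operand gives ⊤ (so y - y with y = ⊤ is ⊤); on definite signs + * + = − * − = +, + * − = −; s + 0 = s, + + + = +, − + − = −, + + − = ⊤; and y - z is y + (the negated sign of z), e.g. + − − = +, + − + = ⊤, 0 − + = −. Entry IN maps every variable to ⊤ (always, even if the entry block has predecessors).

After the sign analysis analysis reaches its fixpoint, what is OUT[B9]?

Fixpoint table:
  B0: | IN=(all ⊤) | OUT=(all ⊤)
  B1: | IN=(all ⊤) | OUT=(all ⊤)
  B2: | IN=(all ⊤) | OUT=(all ⊤)
  B3: | IN=(all ⊤) | OUT={b:-; rest ⊤}
  B4: | IN={b:-; rest ⊤} | OUT={b:-; rest ⊤}
  B5: | IN={b:-; rest ⊤} | OUT={b:-; rest ⊤}
  B6: | IN={b:-; rest ⊤} | OUT=(all ⊤)
  B7: | IN=(all ⊤) | OUT=(all ⊤)
  B8: | IN=(all ⊤) | OUT=(all ⊤)
  B9: | IN=(all ⊤) | OUT={c:+, d:+; rest ⊤}

Merge at B9: IN[B9] = OUT[B8] = {a: ⊤, b: ⊤, c: ⊤, d: ⊤, e: ⊤, f: ⊤}
Applying B9's transfer function to that IN value gives OUT[B9] (row B9 above).

Answer: {a: ⊤, b: ⊤, c: +, d: +, e: ⊤, f: ⊤}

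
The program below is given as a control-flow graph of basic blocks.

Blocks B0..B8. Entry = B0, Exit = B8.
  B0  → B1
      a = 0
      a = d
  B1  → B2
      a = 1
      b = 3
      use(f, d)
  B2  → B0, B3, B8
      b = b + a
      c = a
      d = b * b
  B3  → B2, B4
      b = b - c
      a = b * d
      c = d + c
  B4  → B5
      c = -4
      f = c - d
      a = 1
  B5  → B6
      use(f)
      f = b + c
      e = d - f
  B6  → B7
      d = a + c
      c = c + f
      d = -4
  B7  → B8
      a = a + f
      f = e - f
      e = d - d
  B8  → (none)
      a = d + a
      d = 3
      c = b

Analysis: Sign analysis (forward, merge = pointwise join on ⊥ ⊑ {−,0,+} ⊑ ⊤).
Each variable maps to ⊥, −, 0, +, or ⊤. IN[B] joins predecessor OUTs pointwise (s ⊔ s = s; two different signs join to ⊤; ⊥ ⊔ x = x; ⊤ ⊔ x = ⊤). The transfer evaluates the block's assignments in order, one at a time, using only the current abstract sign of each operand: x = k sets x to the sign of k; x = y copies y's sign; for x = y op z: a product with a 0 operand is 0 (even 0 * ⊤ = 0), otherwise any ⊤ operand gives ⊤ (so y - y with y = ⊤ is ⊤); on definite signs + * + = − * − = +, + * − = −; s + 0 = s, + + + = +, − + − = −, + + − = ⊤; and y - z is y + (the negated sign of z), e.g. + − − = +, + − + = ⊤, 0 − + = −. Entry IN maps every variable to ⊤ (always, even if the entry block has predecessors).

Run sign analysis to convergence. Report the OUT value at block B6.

Answer: {a: +, b: ⊤, c: ⊤, d: -, e: ⊤, f: ⊤}

Trace:
Fixpoint table:
  B0: | IN=(all ⊤) | OUT=(all ⊤)
  B1: | IN=(all ⊤) | OUT={a:+, b:+; rest ⊤}
  B2: | IN=(all ⊤) | OUT=(all ⊤)
  B3: | IN=(all ⊤) | OUT=(all ⊤)
  B4: | IN=(all ⊤) | OUT={a:+, c:-; rest ⊤}
  B5: | IN={a:+, c:-; rest ⊤} | OUT={a:+, c:-; rest ⊤}
  B6: | IN={a:+, c:-; rest ⊤} | OUT={a:+, d:-; rest ⊤}
  B7: | IN={a:+, d:-; rest ⊤} | OUT={d:-; rest ⊤}
  B8: | IN=(all ⊤) | OUT={d:+; rest ⊤}

Merge at B6: IN[B6] = OUT[B5] = {a: +, b: ⊤, c: -, d: ⊤, e: ⊤, f: ⊤}
Applying B6's transfer function to that IN value gives OUT[B6] (row B6 above).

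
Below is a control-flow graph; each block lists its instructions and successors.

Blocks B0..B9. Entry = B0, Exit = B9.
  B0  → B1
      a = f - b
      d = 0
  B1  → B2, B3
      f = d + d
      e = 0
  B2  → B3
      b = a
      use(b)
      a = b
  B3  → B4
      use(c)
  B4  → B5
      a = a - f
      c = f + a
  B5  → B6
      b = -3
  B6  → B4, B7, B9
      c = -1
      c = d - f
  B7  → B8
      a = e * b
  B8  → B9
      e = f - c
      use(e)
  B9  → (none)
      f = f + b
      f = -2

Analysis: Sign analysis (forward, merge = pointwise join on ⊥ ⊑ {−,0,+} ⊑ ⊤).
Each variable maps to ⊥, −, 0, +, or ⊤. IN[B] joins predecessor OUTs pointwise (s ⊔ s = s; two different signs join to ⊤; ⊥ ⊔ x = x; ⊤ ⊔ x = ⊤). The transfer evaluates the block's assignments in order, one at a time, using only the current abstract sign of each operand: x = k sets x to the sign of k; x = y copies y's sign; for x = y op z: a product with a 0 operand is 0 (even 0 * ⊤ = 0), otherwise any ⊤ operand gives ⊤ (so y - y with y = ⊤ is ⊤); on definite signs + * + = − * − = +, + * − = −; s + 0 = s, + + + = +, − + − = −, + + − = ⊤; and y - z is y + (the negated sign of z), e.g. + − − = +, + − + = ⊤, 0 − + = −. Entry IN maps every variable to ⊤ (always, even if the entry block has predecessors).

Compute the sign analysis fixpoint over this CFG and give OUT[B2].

Per-block solution:
  B0:   IN=(all ⊤)   OUT={d:0; rest ⊤}
  B1:   IN={d:0; rest ⊤}   OUT={d:0, e:0, f:0; rest ⊤}
  B2:   IN={d:0, e:0, f:0; rest ⊤}   OUT={d:0, e:0, f:0; rest ⊤}
  B3:   IN={d:0, e:0, f:0; rest ⊤}   OUT={d:0, e:0, f:0; rest ⊤}
  B4:   IN={d:0, e:0, f:0; rest ⊤}   OUT={d:0, e:0, f:0; rest ⊤}
  B5:   IN={d:0, e:0, f:0; rest ⊤}   OUT={b:-, d:0, e:0, f:0; rest ⊤}
  B6:   IN={b:-, d:0, e:0, f:0; rest ⊤}   OUT={b:-, c:0, d:0, e:0, f:0; rest ⊤}
  B7:   IN={b:-, c:0, d:0, e:0, f:0; rest ⊤}   OUT={a:0, b:-, c:0, d:0, e:0, f:0; rest ⊤}
  B8:   IN={a:0, b:-, c:0, d:0, e:0, f:0; rest ⊤}   OUT={a:0, b:-, c:0, d:0, e:0, f:0; rest ⊤}
  B9:   IN={b:-, c:0, d:0, e:0, f:0; rest ⊤}   OUT={b:-, c:0, d:0, e:0, f:-; rest ⊤}

Merge at B2: IN[B2] = OUT[B1] = {a: ⊤, b: ⊤, c: ⊤, d: 0, e: 0, f: 0}
Applying B2's transfer function to that IN value gives OUT[B2] (row B2 above).

Answer: {a: ⊤, b: ⊤, c: ⊤, d: 0, e: 0, f: 0}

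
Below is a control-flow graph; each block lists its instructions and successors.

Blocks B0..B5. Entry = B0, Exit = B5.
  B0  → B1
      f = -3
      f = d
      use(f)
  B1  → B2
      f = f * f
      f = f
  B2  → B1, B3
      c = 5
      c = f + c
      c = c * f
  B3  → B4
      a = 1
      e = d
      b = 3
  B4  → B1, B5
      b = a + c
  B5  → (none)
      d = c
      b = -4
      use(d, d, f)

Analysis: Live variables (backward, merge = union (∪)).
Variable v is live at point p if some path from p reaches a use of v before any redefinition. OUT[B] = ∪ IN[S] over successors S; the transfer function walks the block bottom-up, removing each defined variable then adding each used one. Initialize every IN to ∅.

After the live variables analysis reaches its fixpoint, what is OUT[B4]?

Answer: {c, d, f}

Derivation:
Converged values:
  B0:   IN={d}   OUT={d, f}
  B1:   IN={d, f}   OUT={d, f}
  B2:   IN={d, f}   OUT={c, d, f}
  B3:   IN={c, d, f}   OUT={a, c, d, f}
  B4:   IN={a, c, d, f}   OUT={c, d, f}
  B5:   IN={c, f}   OUT={}

Merge at B4: OUT[B4] = IN[B1] ⊔ IN[B5] = {c, d, f}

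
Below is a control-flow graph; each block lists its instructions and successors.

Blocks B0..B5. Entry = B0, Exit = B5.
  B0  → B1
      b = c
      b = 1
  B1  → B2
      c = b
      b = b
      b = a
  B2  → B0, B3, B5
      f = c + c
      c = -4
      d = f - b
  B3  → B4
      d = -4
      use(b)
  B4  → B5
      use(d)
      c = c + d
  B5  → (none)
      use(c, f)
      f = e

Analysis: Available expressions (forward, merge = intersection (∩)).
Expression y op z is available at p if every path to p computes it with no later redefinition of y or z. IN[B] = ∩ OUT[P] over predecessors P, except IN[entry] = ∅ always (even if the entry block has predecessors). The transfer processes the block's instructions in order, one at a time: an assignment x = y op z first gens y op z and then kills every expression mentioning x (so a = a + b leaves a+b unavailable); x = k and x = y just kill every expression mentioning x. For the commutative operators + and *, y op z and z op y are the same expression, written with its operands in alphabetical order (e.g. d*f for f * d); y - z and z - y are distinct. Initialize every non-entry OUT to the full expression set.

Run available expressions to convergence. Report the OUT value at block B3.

Per-block solution:
  B0:  IN={}  OUT={}
  B1:  IN={}  OUT={}
  B2:  IN={}  OUT={f-b}
  B3:  IN={f-b}  OUT={f-b}
  B4:  IN={f-b}  OUT={f-b}
  B5:  IN={f-b}  OUT={}

Merge at B3: IN[B3] = OUT[B2] = {f-b}
Applying B3's transfer function to that IN value gives OUT[B3] (row B3 above).

Answer: {f-b}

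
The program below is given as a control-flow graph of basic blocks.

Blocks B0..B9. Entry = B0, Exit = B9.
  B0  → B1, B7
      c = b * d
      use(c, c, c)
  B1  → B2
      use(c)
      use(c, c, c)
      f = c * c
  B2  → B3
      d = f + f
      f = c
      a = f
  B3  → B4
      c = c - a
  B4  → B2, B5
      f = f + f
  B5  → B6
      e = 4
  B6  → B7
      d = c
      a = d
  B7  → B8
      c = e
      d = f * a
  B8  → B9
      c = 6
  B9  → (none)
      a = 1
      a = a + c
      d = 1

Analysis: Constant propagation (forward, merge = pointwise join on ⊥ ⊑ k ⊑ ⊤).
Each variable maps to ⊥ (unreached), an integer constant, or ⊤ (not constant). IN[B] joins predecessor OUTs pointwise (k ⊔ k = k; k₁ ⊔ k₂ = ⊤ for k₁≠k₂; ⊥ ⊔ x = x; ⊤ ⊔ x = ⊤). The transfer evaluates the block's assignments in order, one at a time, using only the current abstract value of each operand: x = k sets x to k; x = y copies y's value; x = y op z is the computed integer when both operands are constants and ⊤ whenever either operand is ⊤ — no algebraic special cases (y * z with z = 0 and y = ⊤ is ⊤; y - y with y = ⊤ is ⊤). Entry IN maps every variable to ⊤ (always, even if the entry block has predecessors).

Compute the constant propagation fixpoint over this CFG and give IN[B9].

Converged values:
  B0:  IN=(all ⊤)  OUT=(all ⊤)
  B1:  IN=(all ⊤)  OUT=(all ⊤)
  B2:  IN=(all ⊤)  OUT=(all ⊤)
  B3:  IN=(all ⊤)  OUT=(all ⊤)
  B4:  IN=(all ⊤)  OUT=(all ⊤)
  B5:  IN=(all ⊤)  OUT={e:4; rest ⊤}
  B6:  IN={e:4; rest ⊤}  OUT={e:4; rest ⊤}
  B7:  IN=(all ⊤)  OUT=(all ⊤)
  B8:  IN=(all ⊤)  OUT={c:6; rest ⊤}
  B9:  IN={c:6; rest ⊤}  OUT={a:7, c:6, d:1; rest ⊤}

Merge at B9: IN[B9] = OUT[B8] = {a: ⊤, b: ⊤, c: 6, d: ⊤, e: ⊤, f: ⊤}

Answer: {a: ⊤, b: ⊤, c: 6, d: ⊤, e: ⊤, f: ⊤}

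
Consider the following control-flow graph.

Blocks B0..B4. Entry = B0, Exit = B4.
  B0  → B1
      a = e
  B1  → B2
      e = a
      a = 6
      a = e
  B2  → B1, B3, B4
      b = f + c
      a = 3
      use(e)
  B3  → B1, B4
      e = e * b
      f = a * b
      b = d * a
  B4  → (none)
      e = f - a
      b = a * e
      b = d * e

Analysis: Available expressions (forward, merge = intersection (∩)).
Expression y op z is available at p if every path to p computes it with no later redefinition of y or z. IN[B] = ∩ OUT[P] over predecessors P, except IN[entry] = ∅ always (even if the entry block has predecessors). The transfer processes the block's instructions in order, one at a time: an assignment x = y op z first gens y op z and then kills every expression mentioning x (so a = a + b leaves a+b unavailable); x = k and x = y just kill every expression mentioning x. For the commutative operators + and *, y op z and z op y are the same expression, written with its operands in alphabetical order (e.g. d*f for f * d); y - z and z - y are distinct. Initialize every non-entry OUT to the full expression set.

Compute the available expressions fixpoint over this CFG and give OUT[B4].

Converged values:
  B0: | IN={} | OUT={}
  B1: | IN={} | OUT={}
  B2: | IN={} | OUT={c+f}
  B3: | IN={c+f} | OUT={a*d}
  B4: | IN={} | OUT={a*e, d*e, f-a}

Merge at B4: IN[B4] = OUT[B2] ∩ OUT[B3] = {}
Applying B4's transfer function to that IN value gives OUT[B4] (row B4 above).

Answer: {a*e, d*e, f-a}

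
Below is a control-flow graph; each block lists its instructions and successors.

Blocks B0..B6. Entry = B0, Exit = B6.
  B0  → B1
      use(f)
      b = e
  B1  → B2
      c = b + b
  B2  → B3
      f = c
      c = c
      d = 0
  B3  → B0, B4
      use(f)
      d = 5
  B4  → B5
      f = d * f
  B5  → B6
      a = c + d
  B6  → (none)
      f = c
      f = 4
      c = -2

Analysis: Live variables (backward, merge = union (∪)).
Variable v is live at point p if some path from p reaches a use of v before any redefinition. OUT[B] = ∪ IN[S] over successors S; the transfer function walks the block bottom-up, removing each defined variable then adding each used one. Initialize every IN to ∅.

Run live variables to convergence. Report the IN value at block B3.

Answer: {c, e, f}

Derivation:
Converged values:
  B0:  IN={e, f}  OUT={b, e}
  B1:  IN={b, e}  OUT={c, e}
  B2:  IN={c, e}  OUT={c, e, f}
  B3:  IN={c, e, f}  OUT={c, d, e, f}
  B4:  IN={c, d, f}  OUT={c, d}
  B5:  IN={c, d}  OUT={c}
  B6:  IN={c}  OUT={}

Merge at B3: OUT[B3] = IN[B0] ⊔ IN[B4] = {c, d, e, f}
Applying B3's transfer function to that OUT value gives IN[B3] (row B3 above).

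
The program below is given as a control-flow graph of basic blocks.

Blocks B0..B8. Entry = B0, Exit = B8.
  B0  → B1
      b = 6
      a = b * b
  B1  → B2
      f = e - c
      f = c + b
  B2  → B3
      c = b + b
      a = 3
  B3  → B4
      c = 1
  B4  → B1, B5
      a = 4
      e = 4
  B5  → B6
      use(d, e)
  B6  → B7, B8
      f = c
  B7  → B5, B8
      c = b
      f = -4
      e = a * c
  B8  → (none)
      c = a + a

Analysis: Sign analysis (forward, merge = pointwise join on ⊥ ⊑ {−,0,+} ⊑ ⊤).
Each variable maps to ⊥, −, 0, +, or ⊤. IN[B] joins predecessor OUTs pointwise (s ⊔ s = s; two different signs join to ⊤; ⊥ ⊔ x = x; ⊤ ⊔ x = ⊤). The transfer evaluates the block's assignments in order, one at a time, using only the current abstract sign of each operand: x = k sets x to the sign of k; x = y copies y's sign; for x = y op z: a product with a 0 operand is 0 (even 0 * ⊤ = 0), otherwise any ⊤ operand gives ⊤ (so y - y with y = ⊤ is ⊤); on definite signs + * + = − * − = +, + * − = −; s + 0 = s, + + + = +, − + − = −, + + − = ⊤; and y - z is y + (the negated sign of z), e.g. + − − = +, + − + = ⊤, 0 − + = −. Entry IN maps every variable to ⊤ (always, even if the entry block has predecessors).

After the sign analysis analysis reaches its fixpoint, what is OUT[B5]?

Answer: {a: +, b: +, c: +, d: ⊤, e: +, f: ⊤}

Trace:
Converged values:
  B0: | IN=(all ⊤) | OUT={a:+, b:+; rest ⊤}
  B1: | IN={a:+, b:+; rest ⊤} | OUT={a:+, b:+; rest ⊤}
  B2: | IN={a:+, b:+; rest ⊤} | OUT={a:+, b:+, c:+; rest ⊤}
  B3: | IN={a:+, b:+, c:+; rest ⊤} | OUT={a:+, b:+, c:+; rest ⊤}
  B4: | IN={a:+, b:+, c:+; rest ⊤} | OUT={a:+, b:+, c:+, e:+; rest ⊤}
  B5: | IN={a:+, b:+, c:+, e:+; rest ⊤} | OUT={a:+, b:+, c:+, e:+; rest ⊤}
  B6: | IN={a:+, b:+, c:+, e:+; rest ⊤} | OUT={a:+, b:+, c:+, e:+, f:+; rest ⊤}
  B7: | IN={a:+, b:+, c:+, e:+, f:+; rest ⊤} | OUT={a:+, b:+, c:+, e:+, f:-; rest ⊤}
  B8: | IN={a:+, b:+, c:+, e:+; rest ⊤} | OUT={a:+, b:+, c:+, e:+; rest ⊤}

Merge at B5: IN[B5] = OUT[B4] ⊔ OUT[B7] = {a: +, b: +, c: +, d: ⊤, e: +, f: ⊤}
Applying B5's transfer function to that IN value gives OUT[B5] (row B5 above).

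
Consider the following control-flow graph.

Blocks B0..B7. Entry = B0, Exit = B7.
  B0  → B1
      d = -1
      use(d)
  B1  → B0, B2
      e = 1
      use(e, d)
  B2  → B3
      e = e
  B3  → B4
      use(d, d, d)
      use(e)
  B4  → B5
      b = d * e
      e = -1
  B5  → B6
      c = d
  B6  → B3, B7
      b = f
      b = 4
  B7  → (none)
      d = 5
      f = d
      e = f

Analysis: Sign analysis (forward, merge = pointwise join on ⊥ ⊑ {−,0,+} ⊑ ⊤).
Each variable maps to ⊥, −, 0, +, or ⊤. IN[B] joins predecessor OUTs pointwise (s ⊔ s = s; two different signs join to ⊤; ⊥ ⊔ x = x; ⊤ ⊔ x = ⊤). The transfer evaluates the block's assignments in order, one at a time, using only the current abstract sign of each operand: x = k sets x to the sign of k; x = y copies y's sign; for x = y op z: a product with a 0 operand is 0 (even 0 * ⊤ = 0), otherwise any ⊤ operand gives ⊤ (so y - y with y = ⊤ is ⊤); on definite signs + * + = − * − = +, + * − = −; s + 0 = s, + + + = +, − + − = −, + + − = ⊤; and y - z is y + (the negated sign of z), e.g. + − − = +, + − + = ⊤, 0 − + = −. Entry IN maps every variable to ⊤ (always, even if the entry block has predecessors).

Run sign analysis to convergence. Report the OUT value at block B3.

Converged values:
  B0:  IN=(all ⊤)  OUT={d:-; rest ⊤}
  B1:  IN={d:-; rest ⊤}  OUT={d:-, e:+; rest ⊤}
  B2:  IN={d:-, e:+; rest ⊤}  OUT={d:-, e:+; rest ⊤}
  B3:  IN={d:-; rest ⊤}  OUT={d:-; rest ⊤}
  B4:  IN={d:-; rest ⊤}  OUT={d:-, e:-; rest ⊤}
  B5:  IN={d:-, e:-; rest ⊤}  OUT={c:-, d:-, e:-; rest ⊤}
  B6:  IN={c:-, d:-, e:-; rest ⊤}  OUT={b:+, c:-, d:-, e:-; rest ⊤}
  B7:  IN={b:+, c:-, d:-, e:-; rest ⊤}  OUT={b:+, c:-, d:+, e:+, f:+; rest ⊤}

Merge at B3: IN[B3] = OUT[B2] ⊔ OUT[B6] = {a: ⊤, b: ⊤, c: ⊤, d: -, e: ⊤, f: ⊤}
Applying B3's transfer function to that IN value gives OUT[B3] (row B3 above).

Answer: {a: ⊤, b: ⊤, c: ⊤, d: -, e: ⊤, f: ⊤}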